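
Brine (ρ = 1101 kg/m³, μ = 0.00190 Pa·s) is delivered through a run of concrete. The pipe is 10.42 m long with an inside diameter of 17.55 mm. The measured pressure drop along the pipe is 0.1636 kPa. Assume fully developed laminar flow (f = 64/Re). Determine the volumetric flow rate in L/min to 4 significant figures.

For laminar flow, f = 64/Re with Re = ρVD/μ, so Darcy-Weisbach reduces to ΔP = 32μLV/D². Solving for V: V = ΔP·D²/(32μL) = 163.6·(0.01755)²/(32·0.0019·10.42) = 0.07954 m/s.
Check: Re = ρVD/μ = 1101·0.07954·0.01755/0.0019 = 808.9 < 2300, so the laminar assumption holds.
Q = V·A = 0.07954·(π/4·0.01755²) = 1.924e-05 m³/s = 1.154 L/min.

Q ≈ 1.154 L/min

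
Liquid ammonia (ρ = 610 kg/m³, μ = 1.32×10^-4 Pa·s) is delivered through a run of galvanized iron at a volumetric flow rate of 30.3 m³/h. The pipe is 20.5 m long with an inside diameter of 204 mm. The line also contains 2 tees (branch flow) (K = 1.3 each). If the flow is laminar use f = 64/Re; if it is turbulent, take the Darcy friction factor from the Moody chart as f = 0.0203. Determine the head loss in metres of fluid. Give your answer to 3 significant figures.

h_f ≈ 0.0157 m

Q = 30.3 m³/h = 30.3/3600 = 0.008417 m³/s.
Cross-sectional area A = πD²/4 = π(0.204)²/4 = 0.03269 m²; mean velocity V = Q/A = 0.008417/0.03269 = 0.2575 m/s.
Reynolds number Re = ρVD/μ = 610 · 0.2575 · 0.204 / 0.000132 = 2.428e+05.
Re > 4000 → turbulent; use the Moody-chart value f = 0.0203.
Total minor-loss coefficient ΣK = 2·1.3 = 2.6.
ΔP = [f·L/D + ΣK]·(ρV²/2) = [0.0203·20.5/0.204 + 2.6]·(610·0.2575²/2) = [2.04 + 2.6]·20.22 = 93.84 Pa.
Head loss h_f = ΔP/(ρg) = 93.84/(610·9.81) = 0.0157 m.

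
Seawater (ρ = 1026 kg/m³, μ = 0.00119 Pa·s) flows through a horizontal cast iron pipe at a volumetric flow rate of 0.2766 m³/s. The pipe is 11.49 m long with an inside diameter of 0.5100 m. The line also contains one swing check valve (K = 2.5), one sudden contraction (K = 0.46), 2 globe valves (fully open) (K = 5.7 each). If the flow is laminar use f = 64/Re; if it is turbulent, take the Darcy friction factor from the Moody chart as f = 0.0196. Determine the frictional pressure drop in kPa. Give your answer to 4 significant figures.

ΔP ≈ 13.92 kPa

Cross-sectional area A = πD²/4 = π(0.51)²/4 = 0.2043 m²; mean velocity V = Q/A = 0.2766/0.2043 = 1.354 m/s.
Reynolds number Re = ρVD/μ = 1026 · 1.354 · 0.51 / 0.00119 = 5.954e+05.
Re > 4000 → turbulent; use the Moody-chart value f = 0.0196.
Total minor-loss coefficient ΣK = 1·2.5 + 1·0.46 + 2·5.7 = 14.4.
ΔP = [f·L/D + ΣK]·(ρV²/2) = [0.0196·11.49/0.51 + 14.4]·(1026·1.354²/2) = [0.4416 + 14.4]·940.5 = 1.392e+04 Pa.
ΔP = 1.392e+04 Pa = 13.92 kPa.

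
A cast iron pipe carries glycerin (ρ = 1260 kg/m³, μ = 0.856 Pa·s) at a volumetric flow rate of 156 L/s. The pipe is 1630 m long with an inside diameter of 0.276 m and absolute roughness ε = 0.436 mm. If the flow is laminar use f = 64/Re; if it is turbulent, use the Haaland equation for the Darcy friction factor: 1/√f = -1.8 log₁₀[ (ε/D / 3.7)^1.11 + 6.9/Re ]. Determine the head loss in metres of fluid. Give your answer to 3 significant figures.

h_f ≈ 124 m

Q = 156 L/s = 156/1000 = 0.156 m³/s.
Cross-sectional area A = πD²/4 = π(0.276)²/4 = 0.05983 m²; mean velocity V = Q/A = 0.156/0.05983 = 2.607 m/s.
Reynolds number Re = ρVD/μ = 1260 · 2.607 · 0.276 / 0.856 = 1059.
Re < 2300 → laminar flow, so f = 64/Re = 64/1059 = 0.06042 (the turbulent correlation is not needed).
Darcy-Weisbach: ΔP = f(L/D)(ρV²/2) = 0.06042·(1630/0.276)·(1260·2.607²/2) = 0.06042·5906·4283 = 1.528e+06 Pa.
Head loss h_f = ΔP/(ρg) = 1.528e+06/(1260·9.81) = 124 m.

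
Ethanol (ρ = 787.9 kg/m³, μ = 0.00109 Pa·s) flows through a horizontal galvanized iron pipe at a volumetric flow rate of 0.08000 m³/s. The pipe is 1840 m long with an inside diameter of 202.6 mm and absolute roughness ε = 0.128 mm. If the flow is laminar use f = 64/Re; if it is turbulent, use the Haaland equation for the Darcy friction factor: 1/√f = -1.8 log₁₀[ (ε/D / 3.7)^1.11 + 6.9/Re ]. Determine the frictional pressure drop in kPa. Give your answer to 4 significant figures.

ΔP ≈ 410.1 kPa

Cross-sectional area A = πD²/4 = π(0.2026)²/4 = 0.03224 m²; mean velocity V = Q/A = 0.08/0.03224 = 2.482 m/s.
Reynolds number Re = ρVD/μ = 787.9 · 2.482 · 0.2026 / 0.00109 = 3.634e+05.
Re > 4000 → turbulent. Relative roughness ε/D = 0.000128/0.2026 = 0.000632. Haaland: 1/√f = -1.8 log₁₀[(0.000632/3.7)^1.11 + 6.9/3.634e+05] = -1.8 log₁₀[6.58e-05 + 1.9e-05] = 7.329, so f = 0.01861.
Darcy-Weisbach: ΔP = f(L/D)(ρV²/2) = 0.01861·(1840/0.2026)·(787.9·2.482²/2) = 0.01861·9082·2426 = 4.101e+05 Pa.
ΔP = 4.101e+05 Pa = 410.1 kPa.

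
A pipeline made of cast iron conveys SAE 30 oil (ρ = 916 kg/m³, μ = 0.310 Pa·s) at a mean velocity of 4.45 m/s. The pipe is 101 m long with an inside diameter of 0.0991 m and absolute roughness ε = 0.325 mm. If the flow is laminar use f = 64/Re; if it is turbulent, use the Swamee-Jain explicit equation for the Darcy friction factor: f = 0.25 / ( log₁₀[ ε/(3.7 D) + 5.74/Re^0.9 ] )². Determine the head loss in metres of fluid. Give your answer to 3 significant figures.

h_f ≈ 50.5 m

Reynolds number Re = ρVD/μ = 916 · 4.45 · 0.0991 / 0.31 = 1303.
Re < 2300 → laminar flow, so f = 64/Re = 64/1303 = 0.04911 (the turbulent correlation is not needed).
Darcy-Weisbach: ΔP = f(L/D)(ρV²/2) = 0.04911·(101/0.0991)·(916·4.45²/2) = 0.04911·1019·9070 = 4.54e+05 Pa.
Head loss h_f = ΔP/(ρg) = 4.54e+05/(916·9.81) = 50.5 m.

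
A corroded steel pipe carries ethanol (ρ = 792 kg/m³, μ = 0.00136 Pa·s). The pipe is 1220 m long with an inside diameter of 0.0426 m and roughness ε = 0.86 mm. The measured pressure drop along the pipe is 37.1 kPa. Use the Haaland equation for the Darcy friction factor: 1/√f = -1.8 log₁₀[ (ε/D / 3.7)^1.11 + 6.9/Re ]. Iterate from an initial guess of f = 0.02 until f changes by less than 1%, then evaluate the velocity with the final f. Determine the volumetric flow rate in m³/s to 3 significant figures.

Rearranging Darcy-Weisbach: V = √(2·ΔP·D/(f·L·ρ)). With ε/D = 0.00086/0.0426 = 0.0202, iterate starting from f = 0.02:
  f = 0.02 → V = √(2·3.71e+04·0.0426/(0.02·1220·792)) = 0.4044 m/s; Re = ρVD/μ = 1.003e+04; f → 0.05251
  f = 0.05251 → V = 0.2496 m/s; Re = 6192; f → 0.05459
  f = 0.05459 → V = 0.2448 m/s; Re = 6073; f → 0.05469
Converged (Δf/f < 1%). With the final f = 0.05469: V = √(2·3.71e+04·0.0426/(0.05469·1220·792)) = 0.2446 m/s.
Q = V·A = 0.2446·(π/4·0.0426²) = 0.0003486 m³/s = 3.49×10^-4 m³/s.

Q ≈ 3.49×10^-4 m³/s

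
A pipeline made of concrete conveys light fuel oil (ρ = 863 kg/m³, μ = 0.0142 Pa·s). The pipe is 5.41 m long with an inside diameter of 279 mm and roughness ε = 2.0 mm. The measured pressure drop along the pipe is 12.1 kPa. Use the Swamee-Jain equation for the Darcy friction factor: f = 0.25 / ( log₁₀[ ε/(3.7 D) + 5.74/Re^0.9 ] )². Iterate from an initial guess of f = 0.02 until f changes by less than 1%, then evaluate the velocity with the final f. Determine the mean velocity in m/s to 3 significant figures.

V ≈ 6.44 m/s

Rearranging Darcy-Weisbach: V = √(2·ΔP·D/(f·L·ρ)). With ε/D = 0.002/0.279 = 0.00717, iterate starting from f = 0.02:
  f = 0.02 → V = √(2·1.21e+04·0.279/(0.02·5.41·863)) = 8.503 m/s; Re = ρVD/μ = 1.442e+05; f → 0.03469
  f = 0.03469 → V = 6.456 m/s; Re = 1.095e+05; f → 0.03489
Converged (Δf/f < 1%). With the final f = 0.03489: V = √(2·1.21e+04·0.279/(0.03489·5.41·863)) = 6.438 m/s.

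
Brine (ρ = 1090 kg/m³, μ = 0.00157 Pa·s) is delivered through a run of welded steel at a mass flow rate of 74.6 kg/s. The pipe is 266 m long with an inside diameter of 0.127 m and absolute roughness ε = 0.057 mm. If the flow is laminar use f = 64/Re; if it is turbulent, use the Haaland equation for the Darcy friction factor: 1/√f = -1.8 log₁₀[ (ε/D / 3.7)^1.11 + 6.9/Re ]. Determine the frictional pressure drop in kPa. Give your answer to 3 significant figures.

ΔP ≈ 576 kPa

A = πD²/4 = π(0.127)²/4 = 0.01267 m²; mean velocity V = ṁ/(ρA) = 74.6/(1090 · 0.01267) = 5.403 m/s.
Reynolds number Re = ρVD/μ = 1090 · 5.403 · 0.127 / 0.00157 = 4.764e+05.
Re > 4000 → turbulent. Relative roughness ε/D = 5.7e-05/0.127 = 0.000449. Haaland: 1/√f = -1.8 log₁₀[(0.000449/3.7)^1.11 + 6.9/4.764e+05] = -1.8 log₁₀[4.5e-05 + 1.45e-05] = 7.606, so f = 0.01728.
Darcy-Weisbach: ΔP = f(L/D)(ρV²/2) = 0.01728·(266/0.127)·(1090·5.403²/2) = 0.01728·2094·1.591e+04 = 5.759e+05 Pa.
ΔP = 5.759e+05 Pa = 576 kPa.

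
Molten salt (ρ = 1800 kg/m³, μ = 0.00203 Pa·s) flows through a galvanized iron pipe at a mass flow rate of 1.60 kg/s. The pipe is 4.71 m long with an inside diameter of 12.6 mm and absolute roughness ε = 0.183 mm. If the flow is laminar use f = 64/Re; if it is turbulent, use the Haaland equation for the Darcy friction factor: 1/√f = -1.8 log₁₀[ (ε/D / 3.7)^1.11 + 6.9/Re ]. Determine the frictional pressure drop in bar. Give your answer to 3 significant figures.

A = πD²/4 = π(0.0126)²/4 = 0.0001247 m²; mean velocity V = ṁ/(ρA) = 1.6/(1800 · 0.0001247) = 7.129 m/s.
Reynolds number Re = ρVD/μ = 1800 · 7.129 · 0.0126 / 0.00203 = 7.965e+04.
Re > 4000 → turbulent. Relative roughness ε/D = 0.000183/0.0126 = 0.0145. Haaland: 1/√f = -1.8 log₁₀[(0.0145/3.7)^1.11 + 6.9/7.965e+04] = -1.8 log₁₀[0.00213 + 8.66e-05] = 4.776, so f = 0.04383.
Darcy-Weisbach: ΔP = f(L/D)(ρV²/2) = 0.04383·(4.71/0.0126)·(1800·7.129²/2) = 0.04383·373.8·4.574e+04 = 7.494e+05 Pa.
ΔP = 7.494e+05 Pa = 7.49 bar.

ΔP ≈ 7.49 bar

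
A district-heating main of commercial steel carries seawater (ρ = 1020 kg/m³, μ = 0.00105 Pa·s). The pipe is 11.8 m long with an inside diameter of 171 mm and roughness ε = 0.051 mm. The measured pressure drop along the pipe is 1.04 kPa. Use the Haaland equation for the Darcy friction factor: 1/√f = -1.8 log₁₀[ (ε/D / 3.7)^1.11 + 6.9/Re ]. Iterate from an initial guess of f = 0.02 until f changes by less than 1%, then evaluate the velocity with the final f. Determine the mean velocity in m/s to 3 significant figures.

V ≈ 1.31 m/s

Rearranging Darcy-Weisbach: V = √(2·ΔP·D/(f·L·ρ)). With ε/D = 5.1e-05/0.171 = 0.000298, iterate starting from f = 0.02:
  f = 0.02 → V = √(2·1040·0.171/(0.02·11.8·1020)) = 1.216 m/s; Re = ρVD/μ = 2.019e+05; f → 0.01748
  f = 0.01748 → V = 1.3 m/s; Re = 2.16e+05; f → 0.01735
Converged (Δf/f < 1%). With the final f = 0.01735: V = √(2·1040·0.171/(0.01735·11.8·1020)) = 1.305 m/s.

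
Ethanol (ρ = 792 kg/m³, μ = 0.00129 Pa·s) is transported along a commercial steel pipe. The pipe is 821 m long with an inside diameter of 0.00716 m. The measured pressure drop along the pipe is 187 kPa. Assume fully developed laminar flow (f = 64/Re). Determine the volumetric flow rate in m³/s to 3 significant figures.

For laminar flow, f = 64/Re with Re = ρVD/μ, so Darcy-Weisbach reduces to ΔP = 32μLV/D². Solving for V: V = ΔP·D²/(32μL) = 1.87e+05·(0.00716)²/(32·0.00129·821) = 0.2829 m/s.
Check: Re = ρVD/μ = 792·0.2829·0.00716/0.00129 = 1243 < 2300, so the laminar assumption holds.
Q = V·A = 0.2829·(π/4·0.00716²) = 1.139e-05 m³/s = 1.14×10^-5 m³/s.

Q ≈ 1.14×10^-5 m³/s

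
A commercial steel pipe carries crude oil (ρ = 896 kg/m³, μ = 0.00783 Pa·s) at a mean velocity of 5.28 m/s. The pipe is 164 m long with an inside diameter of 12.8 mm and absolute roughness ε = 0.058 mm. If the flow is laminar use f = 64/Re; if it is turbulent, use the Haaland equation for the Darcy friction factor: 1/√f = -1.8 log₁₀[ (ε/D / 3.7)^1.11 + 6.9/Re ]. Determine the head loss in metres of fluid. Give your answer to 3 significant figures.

h_f ≈ 701 m

Reynolds number Re = ρVD/μ = 896 · 5.28 · 0.0128 / 0.00783 = 7734.
Re > 4000 → turbulent. Relative roughness ε/D = 5.8e-05/0.0128 = 0.00453. Haaland: 1/√f = -1.8 log₁₀[(0.00453/3.7)^1.11 + 6.9/7734] = -1.8 log₁₀[0.000586 + 0.000892] = 5.095, so f = 0.03853.
Darcy-Weisbach: ΔP = f(L/D)(ρV²/2) = 0.03853·(164/0.0128)·(896·5.28²/2) = 0.03853·1.281e+04·1.249e+04 = 6.165e+06 Pa.
Head loss h_f = ΔP/(ρg) = 6.165e+06/(896·9.81) = 701 m.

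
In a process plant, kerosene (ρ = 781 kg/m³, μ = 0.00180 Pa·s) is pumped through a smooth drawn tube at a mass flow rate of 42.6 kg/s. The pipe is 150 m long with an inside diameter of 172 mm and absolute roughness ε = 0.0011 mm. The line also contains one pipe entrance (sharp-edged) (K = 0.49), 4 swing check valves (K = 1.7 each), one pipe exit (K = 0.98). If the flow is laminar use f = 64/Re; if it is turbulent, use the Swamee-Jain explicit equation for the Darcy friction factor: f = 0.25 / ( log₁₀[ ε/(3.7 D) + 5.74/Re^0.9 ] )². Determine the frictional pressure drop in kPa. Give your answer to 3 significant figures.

ΔP ≈ 47.8 kPa

A = πD²/4 = π(0.172)²/4 = 0.02324 m²; mean velocity V = ṁ/(ρA) = 42.6/(781 · 0.02324) = 2.348 m/s.
Reynolds number Re = ρVD/μ = 781 · 2.348 · 0.172 / 0.0018 = 1.752e+05.
Re > 4000 → turbulent. Relative roughness ε/D = 1.1e-06/0.172 = 6.4e-06. Swamee-Jain: f = 0.25/(log₁₀[6.4e-06/3.7 + 5.74/1.752e+05^0.9])² = 0.25/(log₁₀[1.73e-06 + 0.00011])² = 0.25/(-3.953)² = 0.016.
Total minor-loss coefficient ΣK = 1·0.49 + 4·1.7 + 1·0.98 = 8.27.
ΔP = [f·L/D + ΣK]·(ρV²/2) = [0.016·150/0.172 + 8.27]·(781·2.348²/2) = [13.95 + 8.27]·2152 = 4.782e+04 Pa.
ΔP = 4.782e+04 Pa = 47.8 kPa.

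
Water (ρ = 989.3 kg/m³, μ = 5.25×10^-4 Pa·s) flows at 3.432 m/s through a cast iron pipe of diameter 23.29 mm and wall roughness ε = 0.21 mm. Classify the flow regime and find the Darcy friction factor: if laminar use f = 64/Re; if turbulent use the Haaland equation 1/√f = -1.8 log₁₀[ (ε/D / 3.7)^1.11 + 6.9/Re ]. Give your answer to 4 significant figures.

Re = ρVD/μ = 989.3·3.432·0.02329/0.000525 = 1.506e+05.
Re > 4000 → turbulent. ε/D = 0.00021/0.02329 = 0.00902; Haaland: 1/√f = -1.8 log₁₀[0.00126 + 4.58e-05] = 5.193, so f = 0.03708.

f ≈ 0.03708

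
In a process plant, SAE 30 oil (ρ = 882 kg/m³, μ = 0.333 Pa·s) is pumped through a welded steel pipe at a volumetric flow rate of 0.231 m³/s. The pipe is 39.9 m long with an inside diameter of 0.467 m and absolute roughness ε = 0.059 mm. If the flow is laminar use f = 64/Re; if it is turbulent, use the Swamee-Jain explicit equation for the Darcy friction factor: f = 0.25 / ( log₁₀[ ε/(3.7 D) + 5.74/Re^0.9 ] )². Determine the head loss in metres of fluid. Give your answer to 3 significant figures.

h_f ≈ 0.304 m

Cross-sectional area A = πD²/4 = π(0.467)²/4 = 0.1713 m²; mean velocity V = Q/A = 0.231/0.1713 = 1.349 m/s.
Reynolds number Re = ρVD/μ = 882 · 1.349 · 0.467 / 0.333 = 1668.
Re < 2300 → laminar flow, so f = 64/Re = 64/1668 = 0.03837 (the turbulent correlation is not needed).
Darcy-Weisbach: ΔP = f(L/D)(ρV²/2) = 0.03837·(39.9/0.467)·(882·1.349²/2) = 0.03837·85.44·802.1 = 2629 Pa.
Head loss h_f = ΔP/(ρg) = 2629/(882·9.81) = 0.304 m.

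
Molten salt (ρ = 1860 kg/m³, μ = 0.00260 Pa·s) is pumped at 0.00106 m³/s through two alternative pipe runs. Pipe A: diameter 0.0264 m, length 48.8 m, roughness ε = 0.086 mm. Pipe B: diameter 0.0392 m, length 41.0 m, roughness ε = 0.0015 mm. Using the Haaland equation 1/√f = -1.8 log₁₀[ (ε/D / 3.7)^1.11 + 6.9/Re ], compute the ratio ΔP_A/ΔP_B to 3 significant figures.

Pipe A: V = Q/A = 0.00106/0.0005474 = 1.936 m/s; Re = 3.657e+04; ε/D = 0.00326; Haaland → f = 0.02966; ΔP_A = f(L/D)(ρV²/2) = 1.912e+05 Pa.
Pipe B: V = Q/A = 0.00106/0.001207 = 0.8783 m/s; Re = 2.463e+04; ε/D = 3.83e-05; Haaland → f = 0.02452; ΔP_B = f(L/D)(ρV²/2) = 1.84e+04 Pa.
ΔP_A/ΔP_B = 1.912e+05/1.84e+04 = 10.4.

ΔP_A/ΔP_B ≈ 10.4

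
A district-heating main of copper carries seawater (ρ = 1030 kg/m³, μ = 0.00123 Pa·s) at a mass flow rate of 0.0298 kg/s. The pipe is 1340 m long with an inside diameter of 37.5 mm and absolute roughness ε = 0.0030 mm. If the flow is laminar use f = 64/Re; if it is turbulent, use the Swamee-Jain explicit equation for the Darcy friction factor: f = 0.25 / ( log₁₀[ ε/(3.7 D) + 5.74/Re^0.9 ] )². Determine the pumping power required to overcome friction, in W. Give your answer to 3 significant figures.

P ≈ 0.0284 W

A = πD²/4 = π(0.0375)²/4 = 0.001104 m²; mean velocity V = ṁ/(ρA) = 0.0298/(1030 · 0.001104) = 0.0262 m/s.
Reynolds number Re = ρVD/μ = 1030 · 0.0262 · 0.0375 / 0.00123 = 822.6.
Re < 2300 → laminar flow, so f = 64/Re = 64/822.6 = 0.0778 (the turbulent correlation is not needed).
Darcy-Weisbach: ΔP = f(L/D)(ρV²/2) = 0.0778·(1340/0.0375)·(1030·0.0262²/2) = 0.0778·3.573e+04·0.3534 = 982.5 Pa.
Q = ṁ/ρ = 0.0298/1030 = 2.893e-05 m³/s.
Pumping power P = QΔP = 2.893e-05·982.5 = 0.02843 W = 0.0284 W.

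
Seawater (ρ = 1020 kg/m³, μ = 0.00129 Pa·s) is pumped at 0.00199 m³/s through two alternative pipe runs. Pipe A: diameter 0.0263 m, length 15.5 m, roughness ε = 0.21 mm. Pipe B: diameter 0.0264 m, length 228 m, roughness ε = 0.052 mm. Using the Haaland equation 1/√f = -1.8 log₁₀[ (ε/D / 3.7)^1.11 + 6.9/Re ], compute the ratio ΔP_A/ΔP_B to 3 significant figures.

Pipe A: V = Q/A = 0.00199/0.0005433 = 3.663 m/s; Re = 7.618e+04; ε/D = 0.00798; Haaland → f = 0.03608; ΔP_A = f(L/D)(ρV²/2) = 1.455e+05 Pa.
Pipe B: V = Q/A = 0.00199/0.0005474 = 3.635 m/s; Re = 7.589e+04; ε/D = 0.00197; Haaland → f = 0.02533; ΔP_B = f(L/D)(ρV²/2) = 1.475e+06 Pa.
ΔP_A/ΔP_B = 1.455e+05/1.475e+06 = 0.0987.

ΔP_A/ΔP_B ≈ 0.0987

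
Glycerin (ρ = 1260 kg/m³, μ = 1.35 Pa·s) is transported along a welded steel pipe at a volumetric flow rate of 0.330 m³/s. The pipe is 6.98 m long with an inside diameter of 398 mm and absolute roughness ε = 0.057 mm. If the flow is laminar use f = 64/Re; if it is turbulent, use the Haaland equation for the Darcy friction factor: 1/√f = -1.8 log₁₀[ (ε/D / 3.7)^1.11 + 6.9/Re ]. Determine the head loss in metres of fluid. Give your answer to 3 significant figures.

Cross-sectional area A = πD²/4 = π(0.398)²/4 = 0.1244 m²; mean velocity V = Q/A = 0.33/0.1244 = 2.653 m/s.
Reynolds number Re = ρVD/μ = 1260 · 2.653 · 0.398 / 1.35 = 985.3.
Re < 2300 → laminar flow, so f = 64/Re = 64/985.3 = 0.06495 (the turbulent correlation is not needed).
Darcy-Weisbach: ΔP = f(L/D)(ρV²/2) = 0.06495·(6.98/0.398)·(1260·2.653²/2) = 0.06495·17.54·4433 = 5049 Pa.
Head loss h_f = ΔP/(ρg) = 5049/(1260·9.81) = 0.408 m.

h_f ≈ 0.408 m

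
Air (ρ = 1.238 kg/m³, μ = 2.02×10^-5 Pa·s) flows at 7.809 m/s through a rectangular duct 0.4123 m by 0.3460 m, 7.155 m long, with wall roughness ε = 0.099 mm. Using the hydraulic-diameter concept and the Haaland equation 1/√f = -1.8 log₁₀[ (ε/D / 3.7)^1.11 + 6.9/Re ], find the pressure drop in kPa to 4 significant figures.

Hydraulic diameter D_h = 4A/P = 4·(0.4123·0.346)/(2·(0.4123+0.346)) = 0.5706/1.517 = 0.3763 m.
Re = ρVD_h/μ = 1.238·7.809·0.3763/2.02e-05 = 1.801e+05.
ε/D_h = 9.9e-05/0.3763 = 0.000263; Haaland gives 1/√f = -1.8 log₁₀[2.49e-05+3.83e-05] = 7.559, so f = 0.0175.
ΔP = f(L/D_h)(ρV²/2) = 0.0175·7.155/0.3763·37.75 = 12.56 Pa.
ΔP = 0.01256 kPa.

ΔP ≈ 0.01256 kPa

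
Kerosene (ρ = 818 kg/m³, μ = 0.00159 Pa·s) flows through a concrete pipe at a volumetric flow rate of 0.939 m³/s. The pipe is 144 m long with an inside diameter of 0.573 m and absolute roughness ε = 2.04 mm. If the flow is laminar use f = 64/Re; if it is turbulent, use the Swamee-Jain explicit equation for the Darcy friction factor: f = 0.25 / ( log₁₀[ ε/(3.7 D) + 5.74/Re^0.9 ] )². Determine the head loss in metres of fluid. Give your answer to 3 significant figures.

Cross-sectional area A = πD²/4 = π(0.573)²/4 = 0.2579 m²; mean velocity V = Q/A = 0.939/0.2579 = 3.641 m/s.
Reynolds number Re = ρVD/μ = 818 · 3.641 · 0.573 / 0.00159 = 1.073e+06.
Re > 4000 → turbulent. Relative roughness ε/D = 0.00204/0.573 = 0.00356. Swamee-Jain: f = 0.25/(log₁₀[0.00356/3.7 + 5.74/1.073e+06^0.9])² = 0.25/(log₁₀[0.000962 + 2.14e-05])² = 0.25/(-3.007)² = 0.02765.
Darcy-Weisbach: ΔP = f(L/D)(ρV²/2) = 0.02765·(144/0.573)·(818·3.641²/2) = 0.02765·251.3·5423 = 3.768e+04 Pa.
Head loss h_f = ΔP/(ρg) = 3.768e+04/(818·9.81) = 4.70 m.

h_f ≈ 4.70 m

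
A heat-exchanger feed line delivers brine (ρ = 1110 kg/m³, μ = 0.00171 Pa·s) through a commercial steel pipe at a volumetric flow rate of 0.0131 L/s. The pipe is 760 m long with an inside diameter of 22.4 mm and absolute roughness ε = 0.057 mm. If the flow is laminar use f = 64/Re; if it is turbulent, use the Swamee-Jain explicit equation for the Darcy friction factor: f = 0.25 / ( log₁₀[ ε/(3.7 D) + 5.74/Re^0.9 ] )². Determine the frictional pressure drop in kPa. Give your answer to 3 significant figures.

ΔP ≈ 2.76 kPa

Q = 0.0131 L/s = 0.0131/1000 = 1.31e-05 m³/s.
Cross-sectional area A = πD²/4 = π(0.0224)²/4 = 0.0003941 m²; mean velocity V = Q/A = 1.31e-05/0.0003941 = 0.03324 m/s.
Reynolds number Re = ρVD/μ = 1110 · 0.03324 · 0.0224 / 0.00171 = 483.3.
Re < 2300 → laminar flow, so f = 64/Re = 64/483.3 = 0.1324 (the turbulent correlation is not needed).
Darcy-Weisbach: ΔP = f(L/D)(ρV²/2) = 0.1324·(760/0.0224)·(1110·0.03324²/2) = 0.1324·3.393e+04·0.6133 = 2755 Pa.
ΔP = 2755 Pa = 2.76 kPa.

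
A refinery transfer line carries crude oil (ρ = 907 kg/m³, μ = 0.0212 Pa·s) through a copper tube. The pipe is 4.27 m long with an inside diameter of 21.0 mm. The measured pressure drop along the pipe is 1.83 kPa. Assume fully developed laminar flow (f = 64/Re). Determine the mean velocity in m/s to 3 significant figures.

V ≈ 0.279 m/s

For laminar flow, f = 64/Re with Re = ρVD/μ, so Darcy-Weisbach reduces to ΔP = 32μLV/D². Solving for V: V = ΔP·D²/(32μL) = 1830·(0.021)²/(32·0.0212·4.27) = 0.2786 m/s.
Check: Re = ρVD/μ = 907·0.2786·0.021/0.0212 = 250.3 < 2300, so the laminar assumption holds.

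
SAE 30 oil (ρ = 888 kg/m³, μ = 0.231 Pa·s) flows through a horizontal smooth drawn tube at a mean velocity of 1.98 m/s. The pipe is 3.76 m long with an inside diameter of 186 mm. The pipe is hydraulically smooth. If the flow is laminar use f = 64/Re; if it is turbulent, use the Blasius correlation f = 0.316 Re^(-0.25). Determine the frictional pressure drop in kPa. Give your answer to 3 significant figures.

ΔP ≈ 1.59 kPa

Reynolds number Re = ρVD/μ = 888 · 1.98 · 0.186 / 0.231 = 1416.
Re < 2300 → laminar flow, so f = 64/Re = 64/1416 = 0.04521 (the turbulent correlation is not needed).
Darcy-Weisbach: ΔP = f(L/D)(ρV²/2) = 0.04521·(3.76/0.186)·(888·1.98²/2) = 0.04521·20.22·1741 = 1591 Pa.
ΔP = 1591 Pa = 1.59 kPa.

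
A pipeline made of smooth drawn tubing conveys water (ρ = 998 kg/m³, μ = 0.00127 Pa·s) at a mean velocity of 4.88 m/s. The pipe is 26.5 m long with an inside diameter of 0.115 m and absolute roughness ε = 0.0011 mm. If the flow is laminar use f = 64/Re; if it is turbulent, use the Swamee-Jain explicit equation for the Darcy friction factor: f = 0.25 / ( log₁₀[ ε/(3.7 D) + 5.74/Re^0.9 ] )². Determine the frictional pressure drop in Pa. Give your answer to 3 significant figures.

Reynolds number Re = ρVD/μ = 998 · 4.88 · 0.115 / 0.00127 = 4.41e+05.
Re > 4000 → turbulent. Relative roughness ε/D = 1.1e-06/0.115 = 9.57e-06. Swamee-Jain: f = 0.25/(log₁₀[9.57e-06/3.7 + 5.74/4.41e+05^0.9])² = 0.25/(log₁₀[2.59e-06 + 4.77e-05])² = 0.25/(-4.298)² = 0.01353.
Darcy-Weisbach: ΔP = f(L/D)(ρV²/2) = 0.01353·(26.5/0.115)·(998·4.88²/2) = 0.01353·230.4·1.188e+04 = 3.706e+04 Pa.

ΔP ≈ 37100 Pa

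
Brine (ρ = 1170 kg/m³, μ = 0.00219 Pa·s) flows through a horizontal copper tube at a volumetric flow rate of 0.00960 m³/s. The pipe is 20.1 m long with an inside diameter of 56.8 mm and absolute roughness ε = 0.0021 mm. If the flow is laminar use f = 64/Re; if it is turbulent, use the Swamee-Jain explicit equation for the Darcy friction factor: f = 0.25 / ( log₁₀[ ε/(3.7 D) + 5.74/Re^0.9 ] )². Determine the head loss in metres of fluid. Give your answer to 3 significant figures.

h_f ≈ 4.56 m

Cross-sectional area A = πD²/4 = π(0.0568)²/4 = 0.002534 m²; mean velocity V = Q/A = 0.0096/0.002534 = 3.789 m/s.
Reynolds number Re = ρVD/μ = 1170 · 3.789 · 0.0568 / 0.00219 = 1.15e+05.
Re > 4000 → turbulent. Relative roughness ε/D = 2.1e-06/0.0568 = 3.7e-05. Swamee-Jain: f = 0.25/(log₁₀[3.7e-05/3.7 + 5.74/1.15e+05^0.9])² = 0.25/(log₁₀[9.99e-06 + 0.00016])² = 0.25/(-3.769)² = 0.0176.
Darcy-Weisbach: ΔP = f(L/D)(ρV²/2) = 0.0176·(20.1/0.0568)·(1170·3.789²/2) = 0.0176·353.9·8397 = 5.229e+04 Pa.
Head loss h_f = ΔP/(ρg) = 5.229e+04/(1170·9.81) = 4.56 m.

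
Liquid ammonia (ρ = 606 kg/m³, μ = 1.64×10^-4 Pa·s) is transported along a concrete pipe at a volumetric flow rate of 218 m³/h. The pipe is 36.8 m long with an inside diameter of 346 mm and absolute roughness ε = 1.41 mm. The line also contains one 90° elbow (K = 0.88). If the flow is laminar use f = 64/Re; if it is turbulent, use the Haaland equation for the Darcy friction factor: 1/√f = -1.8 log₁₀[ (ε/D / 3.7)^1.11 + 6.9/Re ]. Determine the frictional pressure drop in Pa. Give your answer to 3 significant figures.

Q = 218 m³/h = 218/3600 = 0.06056 m³/s.
Cross-sectional area A = πD²/4 = π(0.346)²/4 = 0.09402 m²; mean velocity V = Q/A = 0.06056/0.09402 = 0.644 m/s.
Reynolds number Re = ρVD/μ = 606 · 0.644 · 0.346 / 0.000164 = 8.234e+05.
Re > 4000 → turbulent. Relative roughness ε/D = 0.00141/0.346 = 0.00408. Haaland: 1/√f = -1.8 log₁₀[(0.00408/3.7)^1.11 + 6.9/8.234e+05] = -1.8 log₁₀[0.000521 + 8.38e-06] = 5.898, so f = 0.02875.
Total minor-loss coefficient ΣK = 1·0.88 = 0.88.
ΔP = [f·L/D + ΣK]·(ρV²/2) = [0.02875·36.8/0.346 + 0.88]·(606·0.644²/2) = [3.058 + 0.88]·125.7 = 494.9 Pa.

ΔP ≈ 495 Pa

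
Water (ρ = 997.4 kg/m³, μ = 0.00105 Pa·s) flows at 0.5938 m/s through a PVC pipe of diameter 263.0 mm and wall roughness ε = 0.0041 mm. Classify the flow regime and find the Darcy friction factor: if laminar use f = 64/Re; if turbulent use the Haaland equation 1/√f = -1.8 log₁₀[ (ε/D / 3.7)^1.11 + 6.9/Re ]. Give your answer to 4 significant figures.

f ≈ 0.01652

Re = ρVD/μ = 997.4·0.5938·0.263/0.00105 = 1.483e+05.
Re > 4000 → turbulent. ε/D = 4.1e-06/0.263 = 1.56e-05; Haaland: 1/√f = -1.8 log₁₀[1.08e-06 + 4.65e-05] = 7.78, so f = 0.01652.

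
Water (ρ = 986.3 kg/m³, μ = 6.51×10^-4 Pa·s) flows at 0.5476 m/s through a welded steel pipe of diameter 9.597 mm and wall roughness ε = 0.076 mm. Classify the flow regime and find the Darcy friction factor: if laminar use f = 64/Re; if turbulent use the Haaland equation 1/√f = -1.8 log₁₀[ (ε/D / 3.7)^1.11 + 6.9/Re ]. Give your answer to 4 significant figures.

Re = ρVD/μ = 986.3·0.5476·0.009597/0.000651 = 7962.
Re > 4000 → turbulent. ε/D = 7.6e-05/0.009597 = 0.00792; Haaland: 1/√f = -1.8 log₁₀[0.00109 + 0.000867] = 4.876, so f = 0.04206.

f ≈ 0.04206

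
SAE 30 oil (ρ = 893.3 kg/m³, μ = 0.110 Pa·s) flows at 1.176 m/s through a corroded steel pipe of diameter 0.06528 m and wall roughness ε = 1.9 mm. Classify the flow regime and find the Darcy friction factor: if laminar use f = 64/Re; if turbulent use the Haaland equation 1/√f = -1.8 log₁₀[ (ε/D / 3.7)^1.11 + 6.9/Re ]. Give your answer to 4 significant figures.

Re = ρVD/μ = 893.3·1.176·0.06528/0.11 = 623.4.
Re < 2300 → laminar, so f = 64/Re = 0.1027 (roughness is irrelevant in laminar flow).

f ≈ 0.1027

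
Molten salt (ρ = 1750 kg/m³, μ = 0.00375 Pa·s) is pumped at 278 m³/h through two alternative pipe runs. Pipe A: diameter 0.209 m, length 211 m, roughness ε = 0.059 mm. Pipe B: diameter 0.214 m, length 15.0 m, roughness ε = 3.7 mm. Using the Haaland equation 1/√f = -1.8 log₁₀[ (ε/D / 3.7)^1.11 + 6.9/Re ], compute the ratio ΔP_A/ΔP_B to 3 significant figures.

ΔP_A/ΔP_B ≈ 5.88

Pipe A: V = Q/A = 0.07722/0.03431 = 2.251 m/s; Re = 2.195e+05; ε/D = 0.000282; Haaland → f = 0.01722; ΔP_A = f(L/D)(ρV²/2) = 7.705e+04 Pa.
Pipe B: V = Q/A = 0.07722/0.03597 = 2.147 m/s; Re = 2.144e+05; ε/D = 0.0173; Haaland → f = 0.04632; ΔP_B = f(L/D)(ρV²/2) = 1.309e+04 Pa.
ΔP_A/ΔP_B = 7.705e+04/1.309e+04 = 5.88.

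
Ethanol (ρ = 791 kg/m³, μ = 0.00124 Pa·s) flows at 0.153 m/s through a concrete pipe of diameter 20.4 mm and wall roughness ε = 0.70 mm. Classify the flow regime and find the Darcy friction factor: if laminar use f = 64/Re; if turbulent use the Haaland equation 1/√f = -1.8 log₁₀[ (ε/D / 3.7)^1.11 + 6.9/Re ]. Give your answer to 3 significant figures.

Re = ρVD/μ = 791·0.153·0.0204/0.00124 = 1991.
Re < 2300 → laminar, so f = 64/Re = 0.03214 (roughness is irrelevant in laminar flow).

f ≈ 0.0321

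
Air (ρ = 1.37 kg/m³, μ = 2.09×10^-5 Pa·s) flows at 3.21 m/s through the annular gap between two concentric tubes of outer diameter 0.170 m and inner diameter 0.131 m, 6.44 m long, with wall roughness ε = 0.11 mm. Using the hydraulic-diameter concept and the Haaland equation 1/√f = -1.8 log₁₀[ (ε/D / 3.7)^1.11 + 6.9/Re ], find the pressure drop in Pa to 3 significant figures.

Hydraulic diameter D_h = 4A/P = D_o - D_i = 0.17 - 0.131 = 0.039 m.
Re = ρVD_h/μ = 1.37·3.21·0.039/2.09e-05 = 8206.
ε/D_h = 0.00011/0.039 = 0.00282; Haaland gives 1/√f = -1.8 log₁₀[0.000346+0.000841] = 5.266, so f = 0.03606.
ΔP = f(L/D_h)(ρV²/2) = 0.03606·6.44/0.039·7.058 = 42.03 Pa.

ΔP ≈ 42.0 Pa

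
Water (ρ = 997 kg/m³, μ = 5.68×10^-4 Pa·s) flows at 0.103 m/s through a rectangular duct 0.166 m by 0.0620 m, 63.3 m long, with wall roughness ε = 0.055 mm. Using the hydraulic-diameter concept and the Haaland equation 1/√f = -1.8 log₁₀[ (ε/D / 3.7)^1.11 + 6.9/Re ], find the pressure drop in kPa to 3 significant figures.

ΔP ≈ 0.104 kPa

Hydraulic diameter D_h = 4A/P = 4·(0.166·0.062)/(2·(0.166+0.062)) = 0.04117/0.456 = 0.09028 m.
Re = ρVD_h/μ = 997·0.103·0.09028/0.000568 = 1.632e+04.
ε/D_h = 5.5e-05/0.09028 = 0.000609; Haaland gives 1/√f = -1.8 log₁₀[6.32e-05+0.000423] = 5.964, so f = 0.02811.
ΔP = f(L/D_h)(ρV²/2) = 0.02811·63.3/0.09028·5.289 = 104.2 Pa.
ΔP = 0.104 kPa.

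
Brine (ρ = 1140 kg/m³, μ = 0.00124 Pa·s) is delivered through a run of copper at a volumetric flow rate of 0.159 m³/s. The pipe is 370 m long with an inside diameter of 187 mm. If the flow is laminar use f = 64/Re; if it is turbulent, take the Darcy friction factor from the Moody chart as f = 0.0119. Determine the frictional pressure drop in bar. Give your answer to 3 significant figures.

ΔP ≈ 4.50 bar

Cross-sectional area A = πD²/4 = π(0.187)²/4 = 0.02746 m²; mean velocity V = Q/A = 0.159/0.02746 = 5.789 m/s.
Reynolds number Re = ρVD/μ = 1140 · 5.789 · 0.187 / 0.00124 = 9.953e+05.
Re > 4000 → turbulent; use the Moody-chart value f = 0.0119.
Darcy-Weisbach: ΔP = f(L/D)(ρV²/2) = 0.0119·(370/0.187)·(1140·5.789²/2) = 0.0119·1979·1.91e+04 = 4.498e+05 Pa.
ΔP = 4.498e+05 Pa = 4.50 bar.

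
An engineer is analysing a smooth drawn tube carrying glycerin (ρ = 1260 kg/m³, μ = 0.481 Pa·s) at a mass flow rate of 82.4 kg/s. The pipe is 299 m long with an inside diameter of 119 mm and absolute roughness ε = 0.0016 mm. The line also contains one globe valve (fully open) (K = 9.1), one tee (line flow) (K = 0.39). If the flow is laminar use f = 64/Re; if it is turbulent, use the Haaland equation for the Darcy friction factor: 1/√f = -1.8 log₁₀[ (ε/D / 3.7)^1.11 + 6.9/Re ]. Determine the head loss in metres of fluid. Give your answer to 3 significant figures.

A = πD²/4 = π(0.119)²/4 = 0.01112 m²; mean velocity V = ṁ/(ρA) = 82.4/(1260 · 0.01112) = 5.88 m/s.
Reynolds number Re = ρVD/μ = 1260 · 5.88 · 0.119 / 0.481 = 1833.
Re < 2300 → laminar flow, so f = 64/Re = 64/1833 = 0.03492 (the turbulent correlation is not needed).
Total minor-loss coefficient ΣK = 1·9.1 + 1·0.39 = 9.49.
ΔP = [f·L/D + ΣK]·(ρV²/2) = [0.03492·299/0.119 + 9.49]·(1260·5.88²/2) = [87.73 + 9.49]·2.178e+04 = 2.118e+06 Pa.
Head loss h_f = ΔP/(ρg) = 2.118e+06/(1260·9.81) = 171 m.

h_f ≈ 171 m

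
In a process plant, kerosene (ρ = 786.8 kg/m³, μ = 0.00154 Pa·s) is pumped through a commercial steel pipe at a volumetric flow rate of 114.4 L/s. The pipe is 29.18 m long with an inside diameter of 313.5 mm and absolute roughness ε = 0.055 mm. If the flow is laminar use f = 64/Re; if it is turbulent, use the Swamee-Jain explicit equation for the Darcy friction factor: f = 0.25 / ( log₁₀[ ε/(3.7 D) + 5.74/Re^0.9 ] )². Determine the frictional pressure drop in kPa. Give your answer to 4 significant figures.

ΔP ≈ 1.333 kPa

Q = 114.4 L/s = 114.4/1000 = 0.1144 m³/s.
Cross-sectional area A = πD²/4 = π(0.3135)²/4 = 0.07719 m²; mean velocity V = Q/A = 0.1144/0.07719 = 1.482 m/s.
Reynolds number Re = ρVD/μ = 786.8 · 1.482 · 0.3135 / 0.00154 = 2.374e+05.
Re > 4000 → turbulent. Relative roughness ε/D = 5.5e-05/0.3135 = 0.000175. Swamee-Jain: f = 0.25/(log₁₀[0.000175/3.7 + 5.74/2.374e+05^0.9])² = 0.25/(log₁₀[4.74e-05 + 8.34e-05])² = 0.25/(-3.883)² = 0.01658.
Darcy-Weisbach: ΔP = f(L/D)(ρV²/2) = 0.01658·(29.18/0.3135)·(786.8·1.482²/2) = 0.01658·93.08·864.1 = 1333 Pa.
ΔP = 1333 Pa = 1.333 kPa.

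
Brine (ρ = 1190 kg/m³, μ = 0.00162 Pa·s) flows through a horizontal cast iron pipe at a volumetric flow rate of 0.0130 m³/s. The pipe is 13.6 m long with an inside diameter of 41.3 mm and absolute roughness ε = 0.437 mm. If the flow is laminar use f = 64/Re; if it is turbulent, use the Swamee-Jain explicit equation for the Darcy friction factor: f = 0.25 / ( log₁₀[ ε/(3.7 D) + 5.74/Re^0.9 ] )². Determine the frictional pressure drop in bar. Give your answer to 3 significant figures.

ΔP ≈ 7.19 bar

Cross-sectional area A = πD²/4 = π(0.0413)²/4 = 0.00134 m²; mean velocity V = Q/A = 0.013/0.00134 = 9.704 m/s.
Reynolds number Re = ρVD/μ = 1190 · 9.704 · 0.0413 / 0.00162 = 2.944e+05.
Re > 4000 → turbulent. Relative roughness ε/D = 0.000437/0.0413 = 0.0106. Swamee-Jain: f = 0.25/(log₁₀[0.0106/3.7 + 5.74/2.944e+05^0.9])² = 0.25/(log₁₀[0.00286 + 6.87e-05])² = 0.25/(-2.533)² = 0.03895.
Darcy-Weisbach: ΔP = f(L/D)(ρV²/2) = 0.03895·(13.6/0.0413)·(1190·9.704²/2) = 0.03895·329.3·5.603e+04 = 7.187e+05 Pa.
ΔP = 7.187e+05 Pa = 7.19 bar.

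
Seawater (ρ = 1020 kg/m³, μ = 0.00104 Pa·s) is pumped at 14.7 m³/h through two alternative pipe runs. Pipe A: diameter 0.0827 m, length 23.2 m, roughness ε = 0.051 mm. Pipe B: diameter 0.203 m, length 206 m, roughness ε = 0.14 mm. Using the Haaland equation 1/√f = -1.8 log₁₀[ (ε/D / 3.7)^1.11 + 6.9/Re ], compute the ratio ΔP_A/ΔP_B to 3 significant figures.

Pipe A: V = Q/A = 0.004083/0.005372 = 0.7602 m/s; Re = 6.166e+04; ε/D = 0.000617; Haaland → f = 0.02189; ΔP_A = f(L/D)(ρV²/2) = 1810 Pa.
Pipe B: V = Q/A = 0.004083/0.03237 = 0.1262 m/s; Re = 2.512e+04; ε/D = 0.00069; Haaland → f = 0.02579; ΔP_B = f(L/D)(ρV²/2) = 212.4 Pa.
ΔP_A/ΔP_B = 1810/212.4 = 8.52.

ΔP_A/ΔP_B ≈ 8.52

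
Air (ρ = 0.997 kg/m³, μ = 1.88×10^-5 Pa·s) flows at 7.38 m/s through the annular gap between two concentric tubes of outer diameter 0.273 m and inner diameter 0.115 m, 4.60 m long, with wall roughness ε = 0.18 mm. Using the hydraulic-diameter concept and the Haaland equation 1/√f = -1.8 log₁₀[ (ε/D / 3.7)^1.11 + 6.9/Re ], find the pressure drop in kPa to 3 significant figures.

Hydraulic diameter D_h = 4A/P = D_o - D_i = 0.273 - 0.115 = 0.158 m.
Re = ρVD_h/μ = 0.997·7.38·0.158/1.88e-05 = 6.184e+04.
ε/D_h = 0.00018/0.158 = 0.00114; Haaland gives 1/√f = -1.8 log₁₀[0.000127+0.000112] = 6.522, so f = 0.02351.
ΔP = f(L/D_h)(ρV²/2) = 0.02351·4.6/0.158·27.15 = 18.58 Pa.
ΔP = 0.0186 kPa.

ΔP ≈ 0.0186 kPa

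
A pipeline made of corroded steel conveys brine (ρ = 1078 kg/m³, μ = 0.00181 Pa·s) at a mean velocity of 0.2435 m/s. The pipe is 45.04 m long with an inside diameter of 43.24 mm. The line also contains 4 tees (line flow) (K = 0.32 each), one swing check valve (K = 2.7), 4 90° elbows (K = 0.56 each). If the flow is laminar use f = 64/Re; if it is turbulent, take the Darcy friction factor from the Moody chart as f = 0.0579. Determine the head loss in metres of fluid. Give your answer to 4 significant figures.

h_f ≈ 0.2011 m

Reynolds number Re = ρVD/μ = 1078 · 0.2435 · 0.04324 / 0.00181 = 6271.
Re > 4000 → turbulent; use the Moody-chart value f = 0.0579.
Total minor-loss coefficient ΣK = 4·0.32 + 1·2.7 + 4·0.56 = 6.22.
ΔP = [f·L/D + ΣK]·(ρV²/2) = [0.0579·45.04/0.04324 + 6.22]·(1078·0.2435²/2) = [60.31 + 6.22]·31.96 = 2126 Pa.
Head loss h_f = ΔP/(ρg) = 2126/(1078·9.81) = 0.2011 m.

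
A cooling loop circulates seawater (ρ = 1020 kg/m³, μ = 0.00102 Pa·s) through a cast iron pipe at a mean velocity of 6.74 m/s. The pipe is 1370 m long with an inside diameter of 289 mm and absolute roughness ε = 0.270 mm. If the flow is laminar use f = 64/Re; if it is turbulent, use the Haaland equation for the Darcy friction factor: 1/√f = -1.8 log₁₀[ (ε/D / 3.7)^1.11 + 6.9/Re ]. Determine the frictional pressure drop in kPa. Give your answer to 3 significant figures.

ΔP ≈ 2140 kPa

Reynolds number Re = ρVD/μ = 1020 · 6.74 · 0.289 / 0.00102 = 1.948e+06.
Re > 4000 → turbulent. Relative roughness ε/D = 0.00027/0.289 = 0.000934. Haaland: 1/√f = -1.8 log₁₀[(0.000934/3.7)^1.11 + 6.9/1.948e+06] = -1.8 log₁₀[0.000102 + 3.54e-06] = 7.161, so f = 0.0195.
Darcy-Weisbach: ΔP = f(L/D)(ρV²/2) = 0.0195·(1370/0.289)·(1020·6.74²/2) = 0.0195·4740·2.317e+04 = 2.141e+06 Pa.
ΔP = 2.141e+06 Pa = 2140 kPa.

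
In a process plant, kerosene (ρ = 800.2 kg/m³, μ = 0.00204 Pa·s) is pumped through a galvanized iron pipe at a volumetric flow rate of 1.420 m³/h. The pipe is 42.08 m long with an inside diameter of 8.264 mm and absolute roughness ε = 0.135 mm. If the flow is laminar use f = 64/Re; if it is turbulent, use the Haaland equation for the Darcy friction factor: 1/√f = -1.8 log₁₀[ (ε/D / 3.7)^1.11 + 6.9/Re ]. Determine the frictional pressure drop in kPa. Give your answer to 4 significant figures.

Q = 1.420 m³/h = 1.420/3600 = 0.0003944 m³/s.
Cross-sectional area A = πD²/4 = π(0.008264)²/4 = 5.364e-05 m²; mean velocity V = Q/A = 0.0003944/5.364e-05 = 7.354 m/s.
Reynolds number Re = ρVD/μ = 800.2 · 7.354 · 0.008264 / 0.00204 = 2.384e+04.
Re > 4000 → turbulent. Relative roughness ε/D = 0.000135/0.008264 = 0.0163. Haaland: 1/√f = -1.8 log₁₀[(0.0163/3.7)^1.11 + 6.9/2.384e+04] = -1.8 log₁₀[0.00243 + 0.000289] = 4.617, so f = 0.0469.
Darcy-Weisbach: ΔP = f(L/D)(ρV²/2) = 0.0469·(42.08/0.008264)·(800.2·7.354²/2) = 0.0469·5092·2.164e+04 = 5.167e+06 Pa.
ΔP = 5.167e+06 Pa = 5167 kPa.

ΔP ≈ 5167 kPa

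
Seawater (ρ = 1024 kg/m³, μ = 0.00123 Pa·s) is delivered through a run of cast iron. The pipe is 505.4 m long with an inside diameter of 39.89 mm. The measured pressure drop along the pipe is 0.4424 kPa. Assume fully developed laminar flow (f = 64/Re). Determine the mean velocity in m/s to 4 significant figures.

V ≈ 0.03539 m/s

For laminar flow, f = 64/Re with Re = ρVD/μ, so Darcy-Weisbach reduces to ΔP = 32μLV/D². Solving for V: V = ΔP·D²/(32μL) = 442.4·(0.03989)²/(32·0.00123·505.4) = 0.03539 m/s.
Check: Re = ρVD/μ = 1024·0.03539·0.03989/0.00123 = 1175 < 2300, so the laminar assumption holds.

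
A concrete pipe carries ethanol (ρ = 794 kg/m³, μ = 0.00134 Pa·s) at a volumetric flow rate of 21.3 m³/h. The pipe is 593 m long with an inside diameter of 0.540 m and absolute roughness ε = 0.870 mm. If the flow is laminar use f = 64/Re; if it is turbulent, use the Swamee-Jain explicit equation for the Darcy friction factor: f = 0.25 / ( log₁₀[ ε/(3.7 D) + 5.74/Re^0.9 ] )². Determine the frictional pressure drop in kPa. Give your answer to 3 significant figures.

Q = 21.3 m³/h = 21.3/3600 = 0.005917 m³/s.
Cross-sectional area A = πD²/4 = π(0.54)²/4 = 0.229 m²; mean velocity V = Q/A = 0.005917/0.229 = 0.02583 m/s.
Reynolds number Re = ρVD/μ = 794 · 0.02583 · 0.54 / 0.00134 = 8266.
Re > 4000 → turbulent. Relative roughness ε/D = 0.00087/0.54 = 0.00161. Swamee-Jain: f = 0.25/(log₁₀[0.00161/3.7 + 5.74/8266^0.9])² = 0.25/(log₁₀[0.000435 + 0.00171])² = 0.25/(-2.668)² = 0.03512.
Darcy-Weisbach: ΔP = f(L/D)(ρV²/2) = 0.03512·(593/0.54)·(794·0.02583²/2) = 0.03512·1098·0.265 = 10.22 Pa.
ΔP = 10.22 Pa = 0.0102 kPa.

ΔP ≈ 0.0102 kPa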